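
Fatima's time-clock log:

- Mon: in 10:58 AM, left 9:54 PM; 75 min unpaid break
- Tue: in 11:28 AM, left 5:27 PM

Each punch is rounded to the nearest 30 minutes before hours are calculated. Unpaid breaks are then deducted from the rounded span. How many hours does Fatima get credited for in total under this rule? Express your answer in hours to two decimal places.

15.75 hours

Mon: in 10:58 AM→11:00 AM, out 9:54 PM→10:00 PM; 11 h 0 min − 75 min = 9 h 45 min
Tue: in 11:28 AM→11:30 AM, out 5:27 PM→5:30 PM; 6 h 0 min
Total credited: 15 h 45 min.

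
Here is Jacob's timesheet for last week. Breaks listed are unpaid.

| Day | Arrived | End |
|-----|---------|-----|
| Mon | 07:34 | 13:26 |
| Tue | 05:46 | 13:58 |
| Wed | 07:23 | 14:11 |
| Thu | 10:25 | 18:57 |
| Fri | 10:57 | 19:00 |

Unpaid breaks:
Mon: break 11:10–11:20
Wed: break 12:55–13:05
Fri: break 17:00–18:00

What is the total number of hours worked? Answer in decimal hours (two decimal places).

36.12 hours

Mon: 07:34–13:26 = 5 h 52 min; less 10 min break → 5 h 42 min
Tue: 05:46–13:58 = 8 h 12 min
Wed: 07:23–14:11 = 6 h 48 min; less 10 min break → 6 h 38 min
Thu: 10:25–18:57 = 8 h 32 min
Fri: 10:57–19:00 = 8 h 3 min; less 60 min break → 7 h 3 min
Total: 5 h 42 min + 8 h 12 min + 6 h 38 min + 8 h 32 min + 7 h 3 min = 36 h 7 min.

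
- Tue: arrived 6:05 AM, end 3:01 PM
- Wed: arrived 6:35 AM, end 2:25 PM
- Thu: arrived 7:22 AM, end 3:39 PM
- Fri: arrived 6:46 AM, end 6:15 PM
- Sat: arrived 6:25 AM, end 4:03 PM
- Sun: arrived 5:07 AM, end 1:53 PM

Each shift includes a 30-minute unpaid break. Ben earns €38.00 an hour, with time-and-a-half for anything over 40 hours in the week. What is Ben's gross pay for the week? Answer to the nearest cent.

Tue: 6:05 AM–3:01 PM = 8 h 56 min; less 30 min break → 8 h 26 min
Wed: 6:35 AM–2:25 PM = 7 h 50 min; less 30 min break → 7 h 20 min
Thu: 7:22 AM–3:39 PM = 8 h 17 min; less 30 min break → 7 h 47 min
Fri: 6:46 AM–6:15 PM = 11 h 29 min; less 30 min break → 10 h 59 min
Sat: 6:25 AM–4:03 PM = 9 h 38 min; less 30 min break → 9 h 8 min
Sun: 5:07 AM–1:53 PM = 8 h 46 min; less 30 min break → 8 h 16 min
Total worked: 51 h 56 min = 3116 min.
Regular 40 h 0 min = 2400 min at €38.00/h; overtime 11 h 56 min = 716 min at €57.00/h.
Pay = (2400 × €38.00 + 716 × €57.00) ÷ 60 = €2200.20.

€2200.20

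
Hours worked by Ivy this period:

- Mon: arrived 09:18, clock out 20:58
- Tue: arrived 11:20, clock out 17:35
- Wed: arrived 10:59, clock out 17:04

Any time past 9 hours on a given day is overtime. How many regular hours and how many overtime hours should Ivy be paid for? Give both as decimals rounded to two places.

Mon: 09:18–20:58 = 11 h 40 min
Tue: 11:20–17:35 = 6 h 15 min
Wed: 10:59–17:04 = 6 h 5 min
Mon reg 9 h 0 min / OT 2 h 40 min; Tue reg 6 h 15 min / OT 0 h 0 min; Wed reg 6 h 5 min / OT 0 h 0 min.
Totals: regular 21 h 20 min, overtime 2 h 40 min.

Regular 21.33 hours, overtime 2.67 hours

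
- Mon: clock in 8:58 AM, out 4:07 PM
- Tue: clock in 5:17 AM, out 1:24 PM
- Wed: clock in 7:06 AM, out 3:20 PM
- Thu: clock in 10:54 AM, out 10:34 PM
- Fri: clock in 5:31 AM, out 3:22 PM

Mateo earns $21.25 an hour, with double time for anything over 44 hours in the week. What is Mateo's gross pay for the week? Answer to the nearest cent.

$978.21

Mon: 8:58 AM–4:07 PM = 7 h 9 min
Tue: 5:17 AM–1:24 PM = 8 h 7 min
Wed: 7:06 AM–3:20 PM = 8 h 14 min
Thu: 10:54 AM–10:34 PM = 11 h 40 min
Fri: 5:31 AM–3:22 PM = 9 h 51 min
Total worked: 45 h 1 min = 2701 min.
Regular 44 h 0 min = 2640 min at $21.25/h; overtime 1 h 1 min = 61 min at $42.50/h.
Pay = (2640 × $21.25 + 61 × $42.50) ÷ 60 = $978.21.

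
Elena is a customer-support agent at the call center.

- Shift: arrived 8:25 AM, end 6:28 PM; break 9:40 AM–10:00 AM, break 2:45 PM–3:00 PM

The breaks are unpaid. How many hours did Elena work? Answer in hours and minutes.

9 h 28 min

Shift: 8:25 AM–6:28 PM = 10 h 3 min; less 35 min break → 9 h 28 min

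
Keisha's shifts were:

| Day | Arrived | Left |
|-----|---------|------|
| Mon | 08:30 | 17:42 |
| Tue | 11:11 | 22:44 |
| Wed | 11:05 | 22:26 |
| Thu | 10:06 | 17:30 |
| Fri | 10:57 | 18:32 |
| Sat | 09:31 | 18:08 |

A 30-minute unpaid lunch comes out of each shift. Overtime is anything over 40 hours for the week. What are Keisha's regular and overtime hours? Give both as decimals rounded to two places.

Mon: 08:30–17:42 = 9 h 12 min; less 30 min break → 8 h 42 min
Tue: 11:11–22:44 = 11 h 33 min; less 30 min break → 11 h 3 min
Wed: 11:05–22:26 = 11 h 21 min; less 30 min break → 10 h 51 min
Thu: 10:06–17:30 = 7 h 24 min; less 30 min break → 6 h 54 min
Fri: 10:57–18:32 = 7 h 35 min; less 30 min break → 7 h 5 min
Sat: 09:31–18:08 = 8 h 37 min; less 30 min break → 8 h 7 min
Total worked: 52 h 42 min = 52.70 h.
Threshold 40 h → overtime 12 h 42 min, regular 40 h 0 min.

Regular 40.00 hours, overtime 12.70 hours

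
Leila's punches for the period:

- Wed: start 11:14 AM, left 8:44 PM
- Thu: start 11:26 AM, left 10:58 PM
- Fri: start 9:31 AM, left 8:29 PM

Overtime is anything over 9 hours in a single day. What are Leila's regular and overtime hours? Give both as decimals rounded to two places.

Regular 27.00 hours, overtime 5.00 hours

Wed: 11:14 AM–8:44 PM = 9 h 30 min
Thu: 11:26 AM–10:58 PM = 11 h 32 min
Fri: 9:31 AM–8:29 PM = 10 h 58 min
Wed reg 9 h 0 min / OT 0 h 30 min; Thu reg 9 h 0 min / OT 2 h 32 min; Fri reg 9 h 0 min / OT 1 h 58 min.
Totals: regular 27 h 0 min, overtime 5 h 0 min.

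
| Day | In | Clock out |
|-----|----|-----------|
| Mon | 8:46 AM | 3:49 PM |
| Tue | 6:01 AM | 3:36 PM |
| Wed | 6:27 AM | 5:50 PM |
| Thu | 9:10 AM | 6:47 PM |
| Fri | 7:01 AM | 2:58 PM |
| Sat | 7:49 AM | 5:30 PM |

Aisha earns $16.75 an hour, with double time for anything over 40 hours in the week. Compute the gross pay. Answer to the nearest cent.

$1181.43

Mon: 8:46 AM–3:49 PM = 7 h 3 min
Tue: 6:01 AM–3:36 PM = 9 h 35 min
Wed: 6:27 AM–5:50 PM = 11 h 23 min
Thu: 9:10 AM–6:47 PM = 9 h 37 min
Fri: 7:01 AM–2:58 PM = 7 h 57 min
Sat: 7:49 AM–5:30 PM = 9 h 41 min
Total worked: 55 h 16 min = 3316 min.
Regular 40 h 0 min = 2400 min at $16.75/h; overtime 15 h 16 min = 916 min at $33.50/h.
Pay = (2400 × $16.75 + 916 × $33.50) ÷ 60 = $1181.43.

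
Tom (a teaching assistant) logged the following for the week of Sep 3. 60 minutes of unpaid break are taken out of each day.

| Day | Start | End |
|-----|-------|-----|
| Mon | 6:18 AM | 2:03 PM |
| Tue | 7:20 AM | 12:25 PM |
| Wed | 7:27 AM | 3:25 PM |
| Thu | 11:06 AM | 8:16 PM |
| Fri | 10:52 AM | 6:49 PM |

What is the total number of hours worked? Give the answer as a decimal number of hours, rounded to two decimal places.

Mon: 6:18 AM–2:03 PM = 7 h 45 min; less 60 min break → 6 h 45 min
Tue: 7:20 AM–12:25 PM = 5 h 5 min; less 60 min break → 4 h 5 min
Wed: 7:27 AM–3:25 PM = 7 h 58 min; less 60 min break → 6 h 58 min
Thu: 11:06 AM–8:16 PM = 9 h 10 min; less 60 min break → 8 h 10 min
Fri: 10:52 AM–6:49 PM = 7 h 57 min; less 60 min break → 6 h 57 min
Total: 6 h 45 min + 4 h 5 min + 6 h 58 min + 8 h 10 min + 6 h 57 min = 32 h 55 min.

32.92 hours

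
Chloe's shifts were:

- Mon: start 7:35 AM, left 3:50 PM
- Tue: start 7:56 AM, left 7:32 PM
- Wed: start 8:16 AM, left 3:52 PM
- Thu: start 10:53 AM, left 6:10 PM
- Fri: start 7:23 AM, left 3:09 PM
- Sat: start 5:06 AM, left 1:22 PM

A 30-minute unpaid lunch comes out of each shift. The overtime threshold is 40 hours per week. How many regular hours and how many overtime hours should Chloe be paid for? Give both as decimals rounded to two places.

Regular 40.00 hours, overtime 7.77 hours

Mon: 7:35 AM–3:50 PM = 8 h 15 min; less 30 min break → 7 h 45 min
Tue: 7:56 AM–7:32 PM = 11 h 36 min; less 30 min break → 11 h 6 min
Wed: 8:16 AM–3:52 PM = 7 h 36 min; less 30 min break → 7 h 6 min
Thu: 10:53 AM–6:10 PM = 7 h 17 min; less 30 min break → 6 h 47 min
Fri: 7:23 AM–3:09 PM = 7 h 46 min; less 30 min break → 7 h 16 min
Sat: 5:06 AM–1:22 PM = 8 h 16 min; less 30 min break → 7 h 46 min
Total worked: 47 h 46 min = 47.77 h.
Threshold 40 h → overtime 7 h 46 min, regular 40 h 0 min.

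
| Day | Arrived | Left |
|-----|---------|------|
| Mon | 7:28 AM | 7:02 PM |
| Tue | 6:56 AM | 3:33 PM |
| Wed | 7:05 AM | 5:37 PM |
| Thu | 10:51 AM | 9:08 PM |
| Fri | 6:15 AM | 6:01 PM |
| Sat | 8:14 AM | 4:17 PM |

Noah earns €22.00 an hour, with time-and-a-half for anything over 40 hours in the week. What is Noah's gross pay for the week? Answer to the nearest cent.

€1566.95

Mon: 7:28 AM–7:02 PM = 11 h 34 min
Tue: 6:56 AM–3:33 PM = 8 h 37 min
Wed: 7:05 AM–5:37 PM = 10 h 32 min
Thu: 10:51 AM–9:08 PM = 10 h 17 min
Fri: 6:15 AM–6:01 PM = 11 h 46 min
Sat: 8:14 AM–4:17 PM = 8 h 3 min
Total worked: 60 h 49 min = 3649 min.
Regular 40 h 0 min = 2400 min at €22.00/h; overtime 20 h 49 min = 1249 min at €33.00/h.
Pay = (2400 × €22.00 + 1249 × €33.00) ÷ 60 = €1566.95.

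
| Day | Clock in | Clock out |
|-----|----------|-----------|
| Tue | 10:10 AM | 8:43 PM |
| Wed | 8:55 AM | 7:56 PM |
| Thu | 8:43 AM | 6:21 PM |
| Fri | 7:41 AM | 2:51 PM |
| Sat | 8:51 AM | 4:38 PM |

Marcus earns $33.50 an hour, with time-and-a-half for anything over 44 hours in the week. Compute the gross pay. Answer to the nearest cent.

$1582.04

Tue: 10:10 AM–8:43 PM = 10 h 33 min
Wed: 8:55 AM–7:56 PM = 11 h 1 min
Thu: 8:43 AM–6:21 PM = 9 h 38 min
Fri: 7:41 AM–2:51 PM = 7 h 10 min
Sat: 8:51 AM–4:38 PM = 7 h 47 min
Total worked: 46 h 9 min = 2769 min.
Regular 44 h 0 min = 2640 min at $33.50/h; overtime 2 h 9 min = 129 min at $50.25/h.
Pay = (2640 × $33.50 + 129 × $50.25) ÷ 60 = $1582.04.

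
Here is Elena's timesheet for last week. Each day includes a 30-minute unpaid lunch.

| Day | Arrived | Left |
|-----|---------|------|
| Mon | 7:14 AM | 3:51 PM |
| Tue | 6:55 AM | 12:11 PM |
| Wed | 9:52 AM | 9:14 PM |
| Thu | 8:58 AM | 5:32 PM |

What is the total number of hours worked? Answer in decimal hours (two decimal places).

31.82 hours

Mon: 7:14 AM–3:51 PM = 8 h 37 min; less 30 min break → 8 h 7 min
Tue: 6:55 AM–12:11 PM = 5 h 16 min; less 30 min break → 4 h 46 min
Wed: 9:52 AM–9:14 PM = 11 h 22 min; less 30 min break → 10 h 52 min
Thu: 8:58 AM–5:32 PM = 8 h 34 min; less 30 min break → 8 h 4 min
Total: 8 h 7 min + 4 h 46 min + 10 h 52 min + 8 h 4 min = 31 h 49 min.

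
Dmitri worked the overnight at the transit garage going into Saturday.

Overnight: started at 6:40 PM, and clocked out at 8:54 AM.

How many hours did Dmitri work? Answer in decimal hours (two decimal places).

14.23 hours

Overnight: 6:40 PM → midnight = 5 h 20 min; midnight → 8:54 AM = 8 h 54 min; span 14 h 14 min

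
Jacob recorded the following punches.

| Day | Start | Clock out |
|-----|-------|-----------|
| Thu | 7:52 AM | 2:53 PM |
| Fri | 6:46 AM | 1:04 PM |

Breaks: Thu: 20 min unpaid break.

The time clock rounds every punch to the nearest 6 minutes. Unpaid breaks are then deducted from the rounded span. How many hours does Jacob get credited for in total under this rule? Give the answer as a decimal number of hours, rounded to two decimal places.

Thu: in 7:52 AM→7:54 AM, out 2:53 PM→2:54 PM; 7 h 0 min − 20 min = 6 h 40 min
Fri: in 6:46 AM→6:48 AM, out 1:04 PM→1:06 PM; 6 h 18 min
Total credited: 12 h 58 min.

12.97 hours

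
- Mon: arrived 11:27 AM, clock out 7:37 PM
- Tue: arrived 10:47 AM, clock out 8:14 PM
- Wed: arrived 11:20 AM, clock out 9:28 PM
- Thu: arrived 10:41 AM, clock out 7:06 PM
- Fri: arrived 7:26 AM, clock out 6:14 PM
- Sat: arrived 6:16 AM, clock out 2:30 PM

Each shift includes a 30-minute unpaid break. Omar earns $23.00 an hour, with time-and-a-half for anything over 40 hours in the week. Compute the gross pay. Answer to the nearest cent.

Mon: 11:27 AM–7:37 PM = 8 h 10 min; less 30 min break → 7 h 40 min
Tue: 10:47 AM–8:14 PM = 9 h 27 min; less 30 min break → 8 h 57 min
Wed: 11:20 AM–9:28 PM = 10 h 8 min; less 30 min break → 9 h 38 min
Thu: 10:41 AM–7:06 PM = 8 h 25 min; less 30 min break → 7 h 55 min
Fri: 7:26 AM–6:14 PM = 10 h 48 min; less 30 min break → 10 h 18 min
Sat: 6:16 AM–2:30 PM = 8 h 14 min; less 30 min break → 7 h 44 min
Total worked: 52 h 12 min = 3132 min.
Regular 40 h 0 min = 2400 min at $23.00/h; overtime 12 h 12 min = 732 min at $34.50/h.
Pay = (2400 × $23.00 + 732 × $34.50) ÷ 60 = $1340.90.

$1340.90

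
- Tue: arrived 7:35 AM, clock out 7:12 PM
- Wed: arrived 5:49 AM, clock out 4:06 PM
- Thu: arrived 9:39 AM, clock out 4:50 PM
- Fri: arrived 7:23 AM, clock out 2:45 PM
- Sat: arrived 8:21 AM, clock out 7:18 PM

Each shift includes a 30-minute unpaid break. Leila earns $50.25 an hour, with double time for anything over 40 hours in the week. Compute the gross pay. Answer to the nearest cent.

$2502.45

Tue: 7:35 AM–7:12 PM = 11 h 37 min; less 30 min break → 11 h 7 min
Wed: 5:49 AM–4:06 PM = 10 h 17 min; less 30 min break → 9 h 47 min
Thu: 9:39 AM–4:50 PM = 7 h 11 min; less 30 min break → 6 h 41 min
Fri: 7:23 AM–2:45 PM = 7 h 22 min; less 30 min break → 6 h 52 min
Sat: 8:21 AM–7:18 PM = 10 h 57 min; less 30 min break → 10 h 27 min
Total worked: 44 h 54 min = 2694 min.
Regular 40 h 0 min = 2400 min at $50.25/h; overtime 4 h 54 min = 294 min at $100.50/h.
Pay = (2400 × $50.25 + 294 × $100.50) ÷ 60 = $2502.45.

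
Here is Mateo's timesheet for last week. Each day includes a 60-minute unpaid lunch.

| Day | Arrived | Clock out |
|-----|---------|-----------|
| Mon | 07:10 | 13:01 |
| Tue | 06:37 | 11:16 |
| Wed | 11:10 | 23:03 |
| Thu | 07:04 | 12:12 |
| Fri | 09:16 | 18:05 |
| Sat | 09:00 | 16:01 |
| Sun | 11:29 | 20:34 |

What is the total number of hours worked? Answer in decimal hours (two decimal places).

Mon: 07:10–13:01 = 5 h 51 min; less 60 min break → 4 h 51 min
Tue: 06:37–11:16 = 4 h 39 min; less 60 min break → 3 h 39 min
Wed: 11:10–23:03 = 11 h 53 min; less 60 min break → 10 h 53 min
Thu: 07:04–12:12 = 5 h 8 min; less 60 min break → 4 h 8 min
Fri: 09:16–18:05 = 8 h 49 min; less 60 min break → 7 h 49 min
Sat: 09:00–16:01 = 7 h 1 min; less 60 min break → 6 h 1 min
Sun: 11:29–20:34 = 9 h 5 min; less 60 min break → 8 h 5 min
Total: 4 h 51 min + 3 h 39 min + 10 h 53 min + 4 h 8 min + 7 h 49 min + 6 h 1 min + 8 h 5 min = 45 h 26 min.

45.43 hours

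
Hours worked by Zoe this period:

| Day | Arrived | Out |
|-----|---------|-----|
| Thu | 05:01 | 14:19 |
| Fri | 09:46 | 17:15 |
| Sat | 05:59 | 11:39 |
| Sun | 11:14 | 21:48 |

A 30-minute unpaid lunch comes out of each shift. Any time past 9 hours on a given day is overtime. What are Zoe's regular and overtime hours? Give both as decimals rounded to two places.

Regular 29.95 hours, overtime 1.07 hours

Thu: 05:01–14:19 = 9 h 18 min; less 30 min break → 8 h 48 min
Fri: 09:46–17:15 = 7 h 29 min; less 30 min break → 6 h 59 min
Sat: 05:59–11:39 = 5 h 40 min; less 30 min break → 5 h 10 min
Sun: 11:14–21:48 = 10 h 34 min; less 30 min break → 10 h 4 min
Thu reg 8 h 48 min / OT 0 h 0 min; Fri reg 6 h 59 min / OT 0 h 0 min; Sat reg 5 h 10 min / OT 0 h 0 min; Sun reg 9 h 0 min / OT 1 h 4 min.
Totals: regular 29 h 57 min, overtime 1 h 4 min.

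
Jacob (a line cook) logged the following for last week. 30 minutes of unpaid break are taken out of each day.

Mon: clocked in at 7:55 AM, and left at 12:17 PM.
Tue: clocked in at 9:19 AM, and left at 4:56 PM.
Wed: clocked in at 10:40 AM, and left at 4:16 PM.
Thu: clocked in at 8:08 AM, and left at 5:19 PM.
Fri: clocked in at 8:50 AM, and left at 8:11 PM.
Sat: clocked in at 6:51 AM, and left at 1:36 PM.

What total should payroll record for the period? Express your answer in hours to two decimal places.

Mon: 7:55 AM–12:17 PM = 4 h 22 min; less 30 min break → 3 h 52 min
Tue: 9:19 AM–4:56 PM = 7 h 37 min; less 30 min break → 7 h 7 min
Wed: 10:40 AM–4:16 PM = 5 h 36 min; less 30 min break → 5 h 6 min
Thu: 8:08 AM–5:19 PM = 9 h 11 min; less 30 min break → 8 h 41 min
Fri: 8:50 AM–8:11 PM = 11 h 21 min; less 30 min break → 10 h 51 min
Sat: 6:51 AM–1:36 PM = 6 h 45 min; less 30 min break → 6 h 15 min
Total: 3 h 52 min + 7 h 7 min + 5 h 6 min + 8 h 41 min + 10 h 51 min + 6 h 15 min = 41 h 52 min.

41.87 hours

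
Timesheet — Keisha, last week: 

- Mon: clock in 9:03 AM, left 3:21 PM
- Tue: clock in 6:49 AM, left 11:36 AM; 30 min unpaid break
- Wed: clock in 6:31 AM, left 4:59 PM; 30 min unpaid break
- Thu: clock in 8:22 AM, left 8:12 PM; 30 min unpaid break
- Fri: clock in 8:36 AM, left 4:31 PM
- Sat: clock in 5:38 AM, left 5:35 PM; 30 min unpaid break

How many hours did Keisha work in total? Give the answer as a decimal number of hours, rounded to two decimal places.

Mon: 9:03 AM–3:21 PM = 6 h 18 min
Tue: 6:49 AM–11:36 AM = 4 h 47 min; less 30 min break → 4 h 17 min
Wed: 6:31 AM–4:59 PM = 10 h 28 min; less 30 min break → 9 h 58 min
Thu: 8:22 AM–8:12 PM = 11 h 50 min; less 30 min break → 11 h 20 min
Fri: 8:36 AM–4:31 PM = 7 h 55 min
Sat: 5:38 AM–5:35 PM = 11 h 57 min; less 30 min break → 11 h 27 min
Total: 6 h 18 min + 4 h 17 min + 9 h 58 min + 11 h 20 min + 7 h 55 min + 11 h 27 min = 51 h 15 min.

51.25 hours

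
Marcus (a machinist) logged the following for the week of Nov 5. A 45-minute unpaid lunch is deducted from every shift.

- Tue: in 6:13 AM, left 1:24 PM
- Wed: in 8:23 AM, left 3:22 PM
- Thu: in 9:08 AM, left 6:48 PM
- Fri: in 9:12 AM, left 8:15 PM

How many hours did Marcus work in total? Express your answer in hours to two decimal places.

31.88 hours

Tue: 6:13 AM–1:24 PM = 7 h 11 min; less 45 min break → 6 h 26 min
Wed: 8:23 AM–3:22 PM = 6 h 59 min; less 45 min break → 6 h 14 min
Thu: 9:08 AM–6:48 PM = 9 h 40 min; less 45 min break → 8 h 55 min
Fri: 9:12 AM–8:15 PM = 11 h 3 min; less 45 min break → 10 h 18 min
Total: 6 h 26 min + 6 h 14 min + 8 h 55 min + 10 h 18 min = 31 h 53 min.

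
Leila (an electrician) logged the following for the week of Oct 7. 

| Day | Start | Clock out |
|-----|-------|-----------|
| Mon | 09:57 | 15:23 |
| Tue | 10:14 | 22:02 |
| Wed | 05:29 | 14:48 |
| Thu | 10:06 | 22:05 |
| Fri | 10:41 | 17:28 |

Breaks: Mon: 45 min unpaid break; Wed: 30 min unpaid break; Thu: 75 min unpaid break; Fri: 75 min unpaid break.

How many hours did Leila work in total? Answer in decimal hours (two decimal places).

Mon: 09:57–15:23 = 5 h 26 min; less 45 min break → 4 h 41 min
Tue: 10:14–22:02 = 11 h 48 min
Wed: 05:29–14:48 = 9 h 19 min; less 30 min break → 8 h 49 min
Thu: 10:06–22:05 = 11 h 59 min; less 75 min break → 10 h 44 min
Fri: 10:41–17:28 = 6 h 47 min; less 75 min break → 5 h 32 min
Total: 4 h 41 min + 11 h 48 min + 8 h 49 min + 10 h 44 min + 5 h 32 min = 41 h 34 min.

41.57 hours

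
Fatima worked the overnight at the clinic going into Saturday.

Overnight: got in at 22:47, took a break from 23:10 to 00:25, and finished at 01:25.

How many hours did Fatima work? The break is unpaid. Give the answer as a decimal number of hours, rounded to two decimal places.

Overnight: 22:47 → midnight = 1 h 13 min; midnight → 01:25 = 1 h 25 min; span 2 h 38 min; less 75 min break → 1 h 23 min

1.38 hours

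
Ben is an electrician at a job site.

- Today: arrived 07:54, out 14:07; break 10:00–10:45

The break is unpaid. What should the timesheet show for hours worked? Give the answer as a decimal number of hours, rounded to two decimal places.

5.47 hours

Today: 07:54–14:07 = 6 h 13 min; less 45 min break → 5 h 28 min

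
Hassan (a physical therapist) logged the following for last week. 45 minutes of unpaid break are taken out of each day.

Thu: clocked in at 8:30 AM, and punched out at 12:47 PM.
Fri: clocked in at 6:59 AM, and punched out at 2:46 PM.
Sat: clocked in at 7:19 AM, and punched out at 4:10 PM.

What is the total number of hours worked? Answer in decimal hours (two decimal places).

Thu: 8:30 AM–12:47 PM = 4 h 17 min; less 45 min break → 3 h 32 min
Fri: 6:59 AM–2:46 PM = 7 h 47 min; less 45 min break → 7 h 2 min
Sat: 7:19 AM–4:10 PM = 8 h 51 min; less 45 min break → 8 h 6 min
Total: 3 h 32 min + 7 h 2 min + 8 h 6 min = 18 h 40 min.

18.67 hours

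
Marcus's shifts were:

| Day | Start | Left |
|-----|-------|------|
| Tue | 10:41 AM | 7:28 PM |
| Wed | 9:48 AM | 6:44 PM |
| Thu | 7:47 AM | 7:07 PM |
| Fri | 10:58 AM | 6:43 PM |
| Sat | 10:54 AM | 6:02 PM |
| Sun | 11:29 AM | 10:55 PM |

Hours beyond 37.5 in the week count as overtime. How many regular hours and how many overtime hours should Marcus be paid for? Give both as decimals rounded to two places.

Regular 37.50 hours, overtime 17.87 hours

Tue: 10:41 AM–7:28 PM = 8 h 47 min
Wed: 9:48 AM–6:44 PM = 8 h 56 min
Thu: 7:47 AM–7:07 PM = 11 h 20 min
Fri: 10:58 AM–6:43 PM = 7 h 45 min
Sat: 10:54 AM–6:02 PM = 7 h 8 min
Sun: 11:29 AM–10:55 PM = 11 h 26 min
Total worked: 55 h 22 min = 55.37 h.
Threshold 37.5 h → overtime 17 h 52 min, regular 37 h 30 min.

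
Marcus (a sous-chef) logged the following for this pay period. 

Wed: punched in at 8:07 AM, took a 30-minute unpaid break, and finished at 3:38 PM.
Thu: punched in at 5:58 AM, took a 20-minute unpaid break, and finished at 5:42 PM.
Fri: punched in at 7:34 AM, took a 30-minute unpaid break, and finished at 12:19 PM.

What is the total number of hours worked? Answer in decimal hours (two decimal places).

22.67 hours

Wed: 8:07 AM–3:38 PM = 7 h 31 min; less 30 min break → 7 h 1 min
Thu: 5:58 AM–5:42 PM = 11 h 44 min; less 20 min break → 11 h 24 min
Fri: 7:34 AM–12:19 PM = 4 h 45 min; less 30 min break → 4 h 15 min
Total: 7 h 1 min + 11 h 24 min + 4 h 15 min = 22 h 40 min.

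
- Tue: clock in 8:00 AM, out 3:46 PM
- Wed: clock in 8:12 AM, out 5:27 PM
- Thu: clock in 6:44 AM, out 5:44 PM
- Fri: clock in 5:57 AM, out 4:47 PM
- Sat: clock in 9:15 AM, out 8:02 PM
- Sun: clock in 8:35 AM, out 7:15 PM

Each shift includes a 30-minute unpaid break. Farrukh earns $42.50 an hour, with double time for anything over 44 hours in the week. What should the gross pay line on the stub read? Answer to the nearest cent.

Tue: 8:00 AM–3:46 PM = 7 h 46 min; less 30 min break → 7 h 16 min
Wed: 8:12 AM–5:27 PM = 9 h 15 min; less 30 min break → 8 h 45 min
Thu: 6:44 AM–5:44 PM = 11 h 0 min; less 30 min break → 10 h 30 min
Fri: 5:57 AM–4:47 PM = 10 h 50 min; less 30 min break → 10 h 20 min
Sat: 9:15 AM–8:02 PM = 10 h 47 min; less 30 min break → 10 h 17 min
Sun: 8:35 AM–7:15 PM = 10 h 40 min; less 30 min break → 10 h 10 min
Total worked: 57 h 18 min = 3438 min.
Regular 44 h 0 min = 2640 min at $42.50/h; overtime 13 h 18 min = 798 min at $85.00/h.
Pay = (2640 × $42.50 + 798 × $85.00) ÷ 60 = $3000.50.

$3000.50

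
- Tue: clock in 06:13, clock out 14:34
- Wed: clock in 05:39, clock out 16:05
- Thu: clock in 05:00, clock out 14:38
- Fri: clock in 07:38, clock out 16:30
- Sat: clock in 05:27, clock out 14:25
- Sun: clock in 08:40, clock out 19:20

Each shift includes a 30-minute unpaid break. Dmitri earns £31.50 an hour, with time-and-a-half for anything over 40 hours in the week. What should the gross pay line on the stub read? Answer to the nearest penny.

£1917.56

Tue: 06:13–14:34 = 8 h 21 min; less 30 min break → 7 h 51 min
Wed: 05:39–16:05 = 10 h 26 min; less 30 min break → 9 h 56 min
Thu: 05:00–14:38 = 9 h 38 min; less 30 min break → 9 h 8 min
Fri: 07:38–16:30 = 8 h 52 min; less 30 min break → 8 h 22 min
Sat: 05:27–14:25 = 8 h 58 min; less 30 min break → 8 h 28 min
Sun: 08:40–19:20 = 10 h 40 min; less 30 min break → 10 h 10 min
Total worked: 53 h 55 min = 3235 min.
Regular 40 h 0 min = 2400 min at £31.50/h; overtime 13 h 55 min = 835 min at £47.25/h.
Pay = (2400 × £31.50 + 835 × £47.25) ÷ 60 = £1917.56.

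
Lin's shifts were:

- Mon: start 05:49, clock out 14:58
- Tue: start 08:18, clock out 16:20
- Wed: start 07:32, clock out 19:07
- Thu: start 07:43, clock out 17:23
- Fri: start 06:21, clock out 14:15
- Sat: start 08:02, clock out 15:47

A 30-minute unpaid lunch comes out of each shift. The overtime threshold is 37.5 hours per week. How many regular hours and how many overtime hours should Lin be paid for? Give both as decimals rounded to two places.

Mon: 05:49–14:58 = 9 h 9 min; less 30 min break → 8 h 39 min
Tue: 08:18–16:20 = 8 h 2 min; less 30 min break → 7 h 32 min
Wed: 07:32–19:07 = 11 h 35 min; less 30 min break → 11 h 5 min
Thu: 07:43–17:23 = 9 h 40 min; less 30 min break → 9 h 10 min
Fri: 06:21–14:15 = 7 h 54 min; less 30 min break → 7 h 24 min
Sat: 08:02–15:47 = 7 h 45 min; less 30 min break → 7 h 15 min
Total worked: 51 h 5 min = 51.08 h.
Threshold 37.5 h → overtime 13 h 35 min, regular 37 h 30 min.

Regular 37.50 hours, overtime 13.58 hours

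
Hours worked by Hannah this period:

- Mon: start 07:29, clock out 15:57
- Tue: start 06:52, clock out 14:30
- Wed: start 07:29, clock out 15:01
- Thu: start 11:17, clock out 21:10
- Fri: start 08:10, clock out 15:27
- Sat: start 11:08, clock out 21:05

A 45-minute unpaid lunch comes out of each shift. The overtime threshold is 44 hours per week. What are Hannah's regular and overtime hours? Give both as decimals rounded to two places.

Regular 44.00 hours, overtime 2.25 hours

Mon: 07:29–15:57 = 8 h 28 min; less 45 min break → 7 h 43 min
Tue: 06:52–14:30 = 7 h 38 min; less 45 min break → 6 h 53 min
Wed: 07:29–15:01 = 7 h 32 min; less 45 min break → 6 h 47 min
Thu: 11:17–21:10 = 9 h 53 min; less 45 min break → 9 h 8 min
Fri: 08:10–15:27 = 7 h 17 min; less 45 min break → 6 h 32 min
Sat: 11:08–21:05 = 9 h 57 min; less 45 min break → 9 h 12 min
Total worked: 46 h 15 min = 46.25 h.
Threshold 44 h → overtime 2 h 15 min, regular 44 h 0 min.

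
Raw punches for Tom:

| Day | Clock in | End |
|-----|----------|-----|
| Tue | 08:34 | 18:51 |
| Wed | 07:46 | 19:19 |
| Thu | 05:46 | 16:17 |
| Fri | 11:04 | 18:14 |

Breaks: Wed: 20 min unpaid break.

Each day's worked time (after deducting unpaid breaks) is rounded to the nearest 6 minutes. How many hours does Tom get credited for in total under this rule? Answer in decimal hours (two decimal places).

39.20 hours

Tue: 08:34–18:51 = 10 h 17 min → rounds to 10 h 18 min
Wed: 07:46–19:19 = 11 h 33 min − 20 min = 11 h 13 min → rounds to 11 h 12 min
Thu: 05:46–16:17 = 10 h 31 min → rounds to 10 h 30 min
Fri: 11:04–18:14 = 7 h 10 min → rounds to 7 h 12 min
Total credited: 39 h 12 min.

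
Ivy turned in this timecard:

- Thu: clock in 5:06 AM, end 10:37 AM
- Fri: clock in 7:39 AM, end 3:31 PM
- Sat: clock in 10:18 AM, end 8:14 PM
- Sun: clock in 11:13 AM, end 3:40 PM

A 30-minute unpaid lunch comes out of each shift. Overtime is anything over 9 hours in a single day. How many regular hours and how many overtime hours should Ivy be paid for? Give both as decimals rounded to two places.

Thu: 5:06 AM–10:37 AM = 5 h 31 min; less 30 min break → 5 h 1 min
Fri: 7:39 AM–3:31 PM = 7 h 52 min; less 30 min break → 7 h 22 min
Sat: 10:18 AM–8:14 PM = 9 h 56 min; less 30 min break → 9 h 26 min
Sun: 11:13 AM–3:40 PM = 4 h 27 min; less 30 min break → 3 h 57 min
Thu reg 5 h 1 min / OT 0 h 0 min; Fri reg 7 h 22 min / OT 0 h 0 min; Sat reg 9 h 0 min / OT 0 h 26 min; Sun reg 3 h 57 min / OT 0 h 0 min.
Totals: regular 25 h 20 min, overtime 0 h 26 min.

Regular 25.33 hours, overtime 0.43 hours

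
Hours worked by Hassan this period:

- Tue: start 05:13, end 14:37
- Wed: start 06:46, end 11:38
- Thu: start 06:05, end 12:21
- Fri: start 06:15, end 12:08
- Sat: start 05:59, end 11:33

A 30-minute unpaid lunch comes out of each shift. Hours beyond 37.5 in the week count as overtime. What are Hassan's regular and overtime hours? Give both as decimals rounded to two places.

Tue: 05:13–14:37 = 9 h 24 min; less 30 min break → 8 h 54 min
Wed: 06:46–11:38 = 4 h 52 min; less 30 min break → 4 h 22 min
Thu: 06:05–12:21 = 6 h 16 min; less 30 min break → 5 h 46 min
Fri: 06:15–12:08 = 5 h 53 min; less 30 min break → 5 h 23 min
Sat: 05:59–11:33 = 5 h 34 min; less 30 min break → 5 h 4 min
Total worked: 29 h 29 min = 29.48 h.
Threshold 37.5 h → overtime 0 h 0 min, regular 29 h 29 min.

Regular 29.48 hours, overtime 0.00 hours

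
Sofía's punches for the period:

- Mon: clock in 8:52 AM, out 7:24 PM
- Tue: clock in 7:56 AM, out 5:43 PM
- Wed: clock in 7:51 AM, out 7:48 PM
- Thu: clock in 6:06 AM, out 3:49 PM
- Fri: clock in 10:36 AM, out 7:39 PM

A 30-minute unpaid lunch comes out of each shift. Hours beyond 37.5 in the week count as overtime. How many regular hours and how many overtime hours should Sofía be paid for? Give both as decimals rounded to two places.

Regular 37.50 hours, overtime 11.03 hours

Mon: 8:52 AM–7:24 PM = 10 h 32 min; less 30 min break → 10 h 2 min
Tue: 7:56 AM–5:43 PM = 9 h 47 min; less 30 min break → 9 h 17 min
Wed: 7:51 AM–7:48 PM = 11 h 57 min; less 30 min break → 11 h 27 min
Thu: 6:06 AM–3:49 PM = 9 h 43 min; less 30 min break → 9 h 13 min
Fri: 10:36 AM–7:39 PM = 9 h 3 min; less 30 min break → 8 h 33 min
Total worked: 48 h 32 min = 48.53 h.
Threshold 37.5 h → overtime 11 h 2 min, regular 37 h 30 min.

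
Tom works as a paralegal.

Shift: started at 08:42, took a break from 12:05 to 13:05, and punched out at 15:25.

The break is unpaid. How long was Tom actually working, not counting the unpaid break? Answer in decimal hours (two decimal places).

5.72 hours

Shift: 08:42–15:25 = 6 h 43 min; less 60 min break → 5 h 43 min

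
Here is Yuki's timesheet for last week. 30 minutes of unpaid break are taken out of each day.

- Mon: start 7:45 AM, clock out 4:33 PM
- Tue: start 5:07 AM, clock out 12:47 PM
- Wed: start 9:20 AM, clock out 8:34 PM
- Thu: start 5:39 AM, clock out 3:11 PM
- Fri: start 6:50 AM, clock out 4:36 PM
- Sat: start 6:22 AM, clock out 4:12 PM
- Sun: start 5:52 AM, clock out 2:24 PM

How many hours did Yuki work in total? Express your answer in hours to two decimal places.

61.87 hours

Mon: 7:45 AM–4:33 PM = 8 h 48 min; less 30 min break → 8 h 18 min
Tue: 5:07 AM–12:47 PM = 7 h 40 min; less 30 min break → 7 h 10 min
Wed: 9:20 AM–8:34 PM = 11 h 14 min; less 30 min break → 10 h 44 min
Thu: 5:39 AM–3:11 PM = 9 h 32 min; less 30 min break → 9 h 2 min
Fri: 6:50 AM–4:36 PM = 9 h 46 min; less 30 min break → 9 h 16 min
Sat: 6:22 AM–4:12 PM = 9 h 50 min; less 30 min break → 9 h 20 min
Sun: 5:52 AM–2:24 PM = 8 h 32 min; less 30 min break → 8 h 2 min
Total: 8 h 18 min + 7 h 10 min + 10 h 44 min + 9 h 2 min + 9 h 16 min + 9 h 20 min + 8 h 2 min = 61 h 52 min.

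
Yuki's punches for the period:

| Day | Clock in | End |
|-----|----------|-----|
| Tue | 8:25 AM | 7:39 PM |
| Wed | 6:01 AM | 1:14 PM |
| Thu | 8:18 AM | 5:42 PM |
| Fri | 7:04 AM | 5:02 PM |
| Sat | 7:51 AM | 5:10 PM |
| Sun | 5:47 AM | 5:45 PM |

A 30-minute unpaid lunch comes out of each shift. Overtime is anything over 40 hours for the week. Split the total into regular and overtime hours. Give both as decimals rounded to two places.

Regular 40.00 hours, overtime 16.10 hours

Tue: 8:25 AM–7:39 PM = 11 h 14 min; less 30 min break → 10 h 44 min
Wed: 6:01 AM–1:14 PM = 7 h 13 min; less 30 min break → 6 h 43 min
Thu: 8:18 AM–5:42 PM = 9 h 24 min; less 30 min break → 8 h 54 min
Fri: 7:04 AM–5:02 PM = 9 h 58 min; less 30 min break → 9 h 28 min
Sat: 7:51 AM–5:10 PM = 9 h 19 min; less 30 min break → 8 h 49 min
Sun: 5:47 AM–5:45 PM = 11 h 58 min; less 30 min break → 11 h 28 min
Total worked: 56 h 6 min = 56.10 h.
Threshold 40 h → overtime 16 h 6 min, regular 40 h 0 min.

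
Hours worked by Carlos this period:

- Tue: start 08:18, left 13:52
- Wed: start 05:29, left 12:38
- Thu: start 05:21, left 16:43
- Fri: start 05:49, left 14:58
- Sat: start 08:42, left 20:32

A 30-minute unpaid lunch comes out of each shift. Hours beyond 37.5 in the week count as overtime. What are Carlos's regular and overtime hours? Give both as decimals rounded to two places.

Tue: 08:18–13:52 = 5 h 34 min; less 30 min break → 5 h 4 min
Wed: 05:29–12:38 = 7 h 9 min; less 30 min break → 6 h 39 min
Thu: 05:21–16:43 = 11 h 22 min; less 30 min break → 10 h 52 min
Fri: 05:49–14:58 = 9 h 9 min; less 30 min break → 8 h 39 min
Sat: 08:42–20:32 = 11 h 50 min; less 30 min break → 11 h 20 min
Total worked: 42 h 34 min = 42.57 h.
Threshold 37.5 h → overtime 5 h 4 min, regular 37 h 30 min.

Regular 37.50 hours, overtime 5.07 hours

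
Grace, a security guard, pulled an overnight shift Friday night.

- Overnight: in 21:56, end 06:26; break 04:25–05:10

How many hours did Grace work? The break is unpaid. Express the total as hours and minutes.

7 h 45 min

Overnight: 21:56 → midnight = 2 h 4 min; midnight → 06:26 = 6 h 26 min; span 8 h 30 min; less 45 min break → 7 h 45 min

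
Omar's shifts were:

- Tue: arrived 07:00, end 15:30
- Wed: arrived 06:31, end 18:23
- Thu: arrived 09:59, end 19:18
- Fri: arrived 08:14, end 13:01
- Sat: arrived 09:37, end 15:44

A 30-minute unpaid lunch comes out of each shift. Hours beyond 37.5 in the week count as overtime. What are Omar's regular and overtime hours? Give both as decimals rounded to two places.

Tue: 07:00–15:30 = 8 h 30 min; less 30 min break → 8 h 0 min
Wed: 06:31–18:23 = 11 h 52 min; less 30 min break → 11 h 22 min
Thu: 09:59–19:18 = 9 h 19 min; less 30 min break → 8 h 49 min
Fri: 08:14–13:01 = 4 h 47 min; less 30 min break → 4 h 17 min
Sat: 09:37–15:44 = 6 h 7 min; less 30 min break → 5 h 37 min
Total worked: 38 h 5 min = 38.08 h.
Threshold 37.5 h → overtime 0 h 35 min, regular 37 h 30 min.

Regular 37.50 hours, overtime 0.58 hours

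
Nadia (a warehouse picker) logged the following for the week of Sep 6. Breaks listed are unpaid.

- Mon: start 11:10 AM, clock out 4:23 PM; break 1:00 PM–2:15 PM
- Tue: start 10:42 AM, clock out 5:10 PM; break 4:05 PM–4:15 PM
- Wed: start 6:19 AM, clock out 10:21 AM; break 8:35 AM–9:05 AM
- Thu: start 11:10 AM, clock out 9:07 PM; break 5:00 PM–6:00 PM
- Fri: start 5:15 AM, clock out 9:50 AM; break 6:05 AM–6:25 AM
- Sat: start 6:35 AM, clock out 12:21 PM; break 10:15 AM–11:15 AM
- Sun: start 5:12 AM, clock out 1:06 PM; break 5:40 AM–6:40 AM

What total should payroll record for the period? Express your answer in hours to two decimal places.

Mon: 11:10 AM–4:23 PM = 5 h 13 min; less 75 min break → 3 h 58 min
Tue: 10:42 AM–5:10 PM = 6 h 28 min; less 10 min break → 6 h 18 min
Wed: 6:19 AM–10:21 AM = 4 h 2 min; less 30 min break → 3 h 32 min
Thu: 11:10 AM–9:07 PM = 9 h 57 min; less 60 min break → 8 h 57 min
Fri: 5:15 AM–9:50 AM = 4 h 35 min; less 20 min break → 4 h 15 min
Sat: 6:35 AM–12:21 PM = 5 h 46 min; less 60 min break → 4 h 46 min
Sun: 5:12 AM–1:06 PM = 7 h 54 min; less 60 min break → 6 h 54 min
Total: 3 h 58 min + 6 h 18 min + 3 h 32 min + 8 h 57 min + 4 h 15 min + 4 h 46 min + 6 h 54 min = 38 h 40 min.

38.67 hours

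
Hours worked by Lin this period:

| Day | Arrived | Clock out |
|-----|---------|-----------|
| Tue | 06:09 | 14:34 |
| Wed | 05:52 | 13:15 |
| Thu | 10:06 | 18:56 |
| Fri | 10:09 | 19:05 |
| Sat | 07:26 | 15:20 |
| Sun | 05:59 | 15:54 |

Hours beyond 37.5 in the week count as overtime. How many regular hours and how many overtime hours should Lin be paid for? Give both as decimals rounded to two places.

Tue: 06:09–14:34 = 8 h 25 min
Wed: 05:52–13:15 = 7 h 23 min
Thu: 10:06–18:56 = 8 h 50 min
Fri: 10:09–19:05 = 8 h 56 min
Sat: 07:26–15:20 = 7 h 54 min
Sun: 05:59–15:54 = 9 h 55 min
Total worked: 51 h 23 min = 51.38 h.
Threshold 37.5 h → overtime 13 h 53 min, regular 37 h 30 min.

Regular 37.50 hours, overtime 13.88 hours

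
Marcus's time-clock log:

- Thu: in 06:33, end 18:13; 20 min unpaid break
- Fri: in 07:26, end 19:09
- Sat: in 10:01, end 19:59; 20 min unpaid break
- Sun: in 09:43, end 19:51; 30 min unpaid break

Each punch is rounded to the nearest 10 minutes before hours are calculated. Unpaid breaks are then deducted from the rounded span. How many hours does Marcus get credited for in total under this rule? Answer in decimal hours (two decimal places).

42.33 hours

Thu: in 06:33→06:30, out 18:13→18:10; 11 h 40 min − 20 min = 11 h 20 min
Fri: in 07:26→07:30, out 19:09→19:10; 11 h 40 min
Sat: in 10:01→10:00, out 19:59→20:00; 10 h 0 min − 20 min = 9 h 40 min
Sun: in 09:43→09:40, out 19:51→19:50; 10 h 10 min − 30 min = 9 h 40 min
Total credited: 42 h 20 min.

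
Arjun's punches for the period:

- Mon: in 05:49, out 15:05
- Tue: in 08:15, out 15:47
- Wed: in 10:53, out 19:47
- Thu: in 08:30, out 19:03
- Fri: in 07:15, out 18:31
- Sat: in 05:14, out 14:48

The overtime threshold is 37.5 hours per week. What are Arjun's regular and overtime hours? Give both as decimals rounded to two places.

Regular 37.50 hours, overtime 19.58 hours

Mon: 05:49–15:05 = 9 h 16 min
Tue: 08:15–15:47 = 7 h 32 min
Wed: 10:53–19:47 = 8 h 54 min
Thu: 08:30–19:03 = 10 h 33 min
Fri: 07:15–18:31 = 11 h 16 min
Sat: 05:14–14:48 = 9 h 34 min
Total worked: 57 h 5 min = 57.08 h.
Threshold 37.5 h → overtime 19 h 35 min, regular 37 h 30 min.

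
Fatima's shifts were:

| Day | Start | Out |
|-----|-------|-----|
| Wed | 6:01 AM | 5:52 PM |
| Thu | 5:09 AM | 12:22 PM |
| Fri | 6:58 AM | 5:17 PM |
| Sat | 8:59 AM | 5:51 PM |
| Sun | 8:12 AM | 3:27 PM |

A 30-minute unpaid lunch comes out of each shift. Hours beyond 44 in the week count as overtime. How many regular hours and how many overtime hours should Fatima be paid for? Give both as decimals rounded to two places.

Regular 43.00 hours, overtime 0.00 hours

Wed: 6:01 AM–5:52 PM = 11 h 51 min; less 30 min break → 11 h 21 min
Thu: 5:09 AM–12:22 PM = 7 h 13 min; less 30 min break → 6 h 43 min
Fri: 6:58 AM–5:17 PM = 10 h 19 min; less 30 min break → 9 h 49 min
Sat: 8:59 AM–5:51 PM = 8 h 52 min; less 30 min break → 8 h 22 min
Sun: 8:12 AM–3:27 PM = 7 h 15 min; less 30 min break → 6 h 45 min
Total worked: 43 h 0 min = 43.00 h.
Threshold 44 h → overtime 0 h 0 min, regular 43 h 0 min.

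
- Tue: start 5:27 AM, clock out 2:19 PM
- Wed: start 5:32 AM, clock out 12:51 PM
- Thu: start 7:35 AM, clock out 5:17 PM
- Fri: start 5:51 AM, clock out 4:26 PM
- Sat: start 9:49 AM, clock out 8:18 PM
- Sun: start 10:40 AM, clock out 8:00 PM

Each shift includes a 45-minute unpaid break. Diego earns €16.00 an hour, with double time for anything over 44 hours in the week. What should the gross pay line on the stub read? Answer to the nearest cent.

€953.07

Tue: 5:27 AM–2:19 PM = 8 h 52 min; less 45 min break → 8 h 7 min
Wed: 5:32 AM–12:51 PM = 7 h 19 min; less 45 min break → 6 h 34 min
Thu: 7:35 AM–5:17 PM = 9 h 42 min; less 45 min break → 8 h 57 min
Fri: 5:51 AM–4:26 PM = 10 h 35 min; less 45 min break → 9 h 50 min
Sat: 9:49 AM–8:18 PM = 10 h 29 min; less 45 min break → 9 h 44 min
Sun: 10:40 AM–8:00 PM = 9 h 20 min; less 45 min break → 8 h 35 min
Total worked: 51 h 47 min = 3107 min.
Regular 44 h 0 min = 2640 min at €16.00/h; overtime 7 h 47 min = 467 min at €32.00/h.
Pay = (2640 × €16.00 + 467 × €32.00) ÷ 60 = €953.07.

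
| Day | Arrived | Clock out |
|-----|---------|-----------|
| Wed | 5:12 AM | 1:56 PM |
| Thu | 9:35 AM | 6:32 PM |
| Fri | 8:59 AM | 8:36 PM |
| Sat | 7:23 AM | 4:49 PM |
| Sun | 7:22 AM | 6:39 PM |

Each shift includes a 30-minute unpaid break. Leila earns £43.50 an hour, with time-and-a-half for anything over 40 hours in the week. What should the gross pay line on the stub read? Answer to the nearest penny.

Wed: 5:12 AM–1:56 PM = 8 h 44 min; less 30 min break → 8 h 14 min
Thu: 9:35 AM–6:32 PM = 8 h 57 min; less 30 min break → 8 h 27 min
Fri: 8:59 AM–8:36 PM = 11 h 37 min; less 30 min break → 11 h 7 min
Sat: 7:23 AM–4:49 PM = 9 h 26 min; less 30 min break → 8 h 56 min
Sun: 7:22 AM–6:39 PM = 11 h 17 min; less 30 min break → 10 h 47 min
Total worked: 47 h 31 min = 2851 min.
Regular 40 h 0 min = 2400 min at £43.50/h; overtime 7 h 31 min = 451 min at £65.25/h.
Pay = (2400 × £43.50 + 451 × £65.25) ÷ 60 = £2230.46.

£2230.46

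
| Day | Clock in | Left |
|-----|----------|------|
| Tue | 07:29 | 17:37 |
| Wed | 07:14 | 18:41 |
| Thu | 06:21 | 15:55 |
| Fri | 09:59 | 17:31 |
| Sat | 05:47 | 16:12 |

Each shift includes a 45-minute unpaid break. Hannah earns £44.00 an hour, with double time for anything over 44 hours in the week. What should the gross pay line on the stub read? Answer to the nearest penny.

Tue: 07:29–17:37 = 10 h 8 min; less 45 min break → 9 h 23 min
Wed: 07:14–18:41 = 11 h 27 min; less 45 min break → 10 h 42 min
Thu: 06:21–15:55 = 9 h 34 min; less 45 min break → 8 h 49 min
Fri: 09:59–17:31 = 7 h 32 min; less 45 min break → 6 h 47 min
Sat: 05:47–16:12 = 10 h 25 min; less 45 min break → 9 h 40 min
Total worked: 45 h 21 min = 2721 min.
Regular 44 h 0 min = 2640 min at £44.00/h; overtime 1 h 21 min = 81 min at £88.00/h.
Pay = (2640 × £44.00 + 81 × £88.00) ÷ 60 = £2054.80.

£2054.80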